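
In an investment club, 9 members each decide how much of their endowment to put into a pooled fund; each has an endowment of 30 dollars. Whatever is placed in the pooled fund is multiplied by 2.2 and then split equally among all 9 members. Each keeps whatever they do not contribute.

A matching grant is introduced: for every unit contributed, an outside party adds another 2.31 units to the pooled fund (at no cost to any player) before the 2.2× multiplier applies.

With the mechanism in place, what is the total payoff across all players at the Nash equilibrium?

With the mechanism, a contributed unit returns 2.2 × 3.31 / 9 = 0.8091 per unit of net cost — still below 1 — so contributing 0 remains dominant for every player.
Everyone keeps their endowment and the group total is 9 × 30 = 270.

270.00 dollars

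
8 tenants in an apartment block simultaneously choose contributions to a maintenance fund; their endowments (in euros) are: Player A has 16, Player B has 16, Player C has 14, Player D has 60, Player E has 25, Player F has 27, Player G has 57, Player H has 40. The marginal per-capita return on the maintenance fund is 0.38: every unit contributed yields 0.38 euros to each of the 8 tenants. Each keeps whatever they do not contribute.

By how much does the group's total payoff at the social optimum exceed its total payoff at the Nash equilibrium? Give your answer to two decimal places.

The private return per contributed unit is 0.38 < 1 for everyone, so the Nash equilibrium is zero contribution and the group total is Σ E_j = 16 + 16 + 14 + 60 + 25 + 27 + 57 + 40 = 255.
Each contributed unit returns 3.040 to the group, so the social optimum is full contribution by everyone: group total = 3.040 × 255 = 775.20.
Efficiency loss = (3.040 − 1) × 255 = 520.20.

520.20 euros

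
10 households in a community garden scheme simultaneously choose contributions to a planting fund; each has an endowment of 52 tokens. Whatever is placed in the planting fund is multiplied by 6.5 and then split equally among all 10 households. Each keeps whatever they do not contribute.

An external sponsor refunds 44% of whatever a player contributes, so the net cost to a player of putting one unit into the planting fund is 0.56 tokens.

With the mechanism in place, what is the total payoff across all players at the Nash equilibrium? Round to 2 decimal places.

3608.80 tokens

Under the mechanism each unit contributed yields (6.5/10) / 0.56 = 1.1607 back to its contributor per unit of net cost, which exceeds 1, making full contribution the dominant choice for everyone.
At the Nash equilibrium everyone contributes 52. Group total payoff = 10 × (52 × 0.44 + 6.5 × 52) = 3608.80.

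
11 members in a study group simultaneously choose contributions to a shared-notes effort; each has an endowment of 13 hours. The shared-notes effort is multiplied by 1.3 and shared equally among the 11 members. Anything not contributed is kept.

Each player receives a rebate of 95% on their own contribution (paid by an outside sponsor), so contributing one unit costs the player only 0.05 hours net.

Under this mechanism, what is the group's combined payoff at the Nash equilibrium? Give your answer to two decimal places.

The effective private return per unit is now (1.3/11) / 0.05 = 2.3636 > 1, so every player's dominant strategy flips to full contribution.
At the Nash equilibrium everyone contributes 13. Group total payoff = 11 × (13 × 0.95 + 1.3 × 13) = 321.75.

321.75 hours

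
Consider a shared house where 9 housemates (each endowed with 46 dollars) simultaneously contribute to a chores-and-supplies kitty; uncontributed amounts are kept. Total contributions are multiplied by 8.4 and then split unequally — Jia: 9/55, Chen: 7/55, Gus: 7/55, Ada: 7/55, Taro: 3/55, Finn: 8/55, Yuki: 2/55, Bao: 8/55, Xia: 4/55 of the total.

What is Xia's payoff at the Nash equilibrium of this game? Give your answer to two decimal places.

For player j, contributing a unit is worthwhile iff 8.4 × (j's share) ≥ 1, i.e. iff j's share is at least 0.1190.
Jia, Chen, Gus, Ada, Finn and Bao are above the threshold, contributing 46 each; the remaining 3 contribute 0. Total contributed: 276.
Xia keeps 46 and receives 8.4 × 276 × 4/55 = 168.61 from the chores-and-supplies kitty, for a payoff of 214.61.

214.61 dollars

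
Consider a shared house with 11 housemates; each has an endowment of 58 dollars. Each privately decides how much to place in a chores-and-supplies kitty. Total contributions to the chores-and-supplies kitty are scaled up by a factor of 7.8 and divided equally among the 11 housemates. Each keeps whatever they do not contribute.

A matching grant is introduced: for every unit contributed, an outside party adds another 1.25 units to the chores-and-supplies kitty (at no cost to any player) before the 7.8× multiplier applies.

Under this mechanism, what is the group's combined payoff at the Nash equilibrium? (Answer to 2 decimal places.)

The effective private return per unit is now 7.8 × 2.25 / 11 = 1.5955 > 1, so every player's dominant strategy flips to full contribution.
At the Nash equilibrium everyone contributes 58. Group total payoff = 7.8 × 2.25 × 638 = 11196.90.

11196.90 dollars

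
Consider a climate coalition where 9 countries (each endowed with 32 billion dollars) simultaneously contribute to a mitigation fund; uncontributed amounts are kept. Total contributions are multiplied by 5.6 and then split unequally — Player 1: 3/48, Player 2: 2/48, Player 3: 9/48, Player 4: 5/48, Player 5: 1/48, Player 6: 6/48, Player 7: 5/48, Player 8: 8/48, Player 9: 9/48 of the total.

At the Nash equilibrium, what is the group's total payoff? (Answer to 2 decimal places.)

Each unit j contributes comes back to j as 5.6 × (j's share), so j prefers to contribute only if that share exceeds 1/5.6 = 0.1786; otherwise keeping the unit dominates.
Player 3 and Player 9 clear that bar, contributing 32 each; the remaining 7 contribute 0. Total contributed: 64.
The mitigation fund pays out 5.6 × 64 = 358.40 in total (split across the unequal shares, but the aggregate is all that matters for the group sum).
The 7 free-riders keep 32 each, adding 224. Group total = 224 + 358.40 = 582.40.

582.40 billion dollars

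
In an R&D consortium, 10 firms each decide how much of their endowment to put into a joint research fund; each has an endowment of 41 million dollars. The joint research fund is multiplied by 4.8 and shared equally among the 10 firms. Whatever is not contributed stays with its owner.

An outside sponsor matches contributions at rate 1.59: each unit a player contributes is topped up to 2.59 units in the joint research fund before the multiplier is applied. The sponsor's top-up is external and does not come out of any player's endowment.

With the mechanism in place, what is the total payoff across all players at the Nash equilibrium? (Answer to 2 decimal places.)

Under the mechanism each unit contributed yields 4.8 × 2.59 / 10 = 1.2432 back to its contributor per unit of net cost, which exceeds 1, making full contribution the dominant choice for everyone.
At the Nash equilibrium everyone contributes 41. Group total payoff = 4.8 × 2.59 × 410 = 5097.12.

5097.12 million dollars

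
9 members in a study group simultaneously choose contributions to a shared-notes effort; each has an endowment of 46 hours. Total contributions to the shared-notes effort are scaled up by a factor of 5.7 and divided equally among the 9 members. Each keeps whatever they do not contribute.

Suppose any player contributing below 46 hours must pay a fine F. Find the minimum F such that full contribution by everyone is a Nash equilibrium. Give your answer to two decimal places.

Given the others contribute fully, the best deviation is to contribute 0 (any partial contribution still incurs the fine and gives up units whose private return 0.6333 is below 1).
Deviating from 46 to 0 saves 46 hours but forfeits the deviator's share of the drop in the shared-notes effort: 5.7/9 × 46 = 29.13.
So the deviation gain is 46 − 29.13 = 16.87, and the fine must be at least 16.87 hours to wipe it out.

16.87 hours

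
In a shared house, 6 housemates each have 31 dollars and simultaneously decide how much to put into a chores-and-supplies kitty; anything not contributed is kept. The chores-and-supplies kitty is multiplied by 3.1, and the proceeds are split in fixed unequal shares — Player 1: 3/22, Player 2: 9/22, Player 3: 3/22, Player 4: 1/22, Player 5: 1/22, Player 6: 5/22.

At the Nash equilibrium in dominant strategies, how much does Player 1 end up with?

Each unit j contributes comes back to j as 3.1 × (j's share), so j prefers to contribute only if that share exceeds 1/3.1 = 0.3226; otherwise keeping the unit dominates.
The only share above 0.3226 is Player 2's 9/22, contributing 31; the remaining 5 contribute 0. Total contributed: 31.
Player 1 keeps 31 and receives 3.1 × 31 × 3/22 = 13.10 from the chores-and-supplies kitty, for a payoff of 44.10.

44.10 dollars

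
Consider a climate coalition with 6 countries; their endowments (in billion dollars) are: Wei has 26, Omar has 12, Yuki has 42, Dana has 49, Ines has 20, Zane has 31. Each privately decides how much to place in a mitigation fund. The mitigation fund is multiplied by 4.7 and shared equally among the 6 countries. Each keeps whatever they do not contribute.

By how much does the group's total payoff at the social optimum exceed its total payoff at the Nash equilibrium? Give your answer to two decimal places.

The private return per contributed unit is 4.7/6 = 0.7833 < 1 for every player regardless of endowment, so the Nash equilibrium is zero contribution and the group total is Σ E_j = 26 + 12 + 42 + 49 + 20 + 31 = 180.
Each contributed unit returns 4.700 to the group, so the social optimum is full contribution by everyone: group total = 4.700 × 180 = 846.00.
Efficiency loss = (4.700 − 1) × 180 = 666.00.

666.00 billion dollars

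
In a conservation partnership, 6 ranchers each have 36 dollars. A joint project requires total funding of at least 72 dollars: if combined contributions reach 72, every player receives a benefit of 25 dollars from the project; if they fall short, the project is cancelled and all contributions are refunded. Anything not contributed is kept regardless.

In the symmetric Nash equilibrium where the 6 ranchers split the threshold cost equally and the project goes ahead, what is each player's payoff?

49 dollars

Equal share of the threshold: 72/6 = 12.
At this profile no one gains by cutting their contribution: any cut drops the total below 72, the project is cancelled, contributions are refunded, and the deviator ends with 36, which is less than 36 − 12 + 25 = 49. Contributing more than 12 just wastes the excess. So contributing exactly 12 is a best response.
Each player's payoff: 36 − 12 + 25 = 49.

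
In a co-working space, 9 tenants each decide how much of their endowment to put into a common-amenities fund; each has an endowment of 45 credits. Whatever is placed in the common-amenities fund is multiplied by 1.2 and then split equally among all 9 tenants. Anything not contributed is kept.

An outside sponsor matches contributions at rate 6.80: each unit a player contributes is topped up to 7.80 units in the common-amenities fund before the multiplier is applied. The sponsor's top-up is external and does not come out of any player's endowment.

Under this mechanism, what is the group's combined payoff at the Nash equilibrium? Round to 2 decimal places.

3790.80 credits

Under the mechanism each unit contributed yields 1.2 × 7.80 / 9 = 1.0400 back to its contributor per unit of net cost, which exceeds 1, making full contribution the dominant choice for everyone.
At the Nash equilibrium everyone contributes 45. Group total payoff = 1.2 × 7.80 × 405 = 3790.80.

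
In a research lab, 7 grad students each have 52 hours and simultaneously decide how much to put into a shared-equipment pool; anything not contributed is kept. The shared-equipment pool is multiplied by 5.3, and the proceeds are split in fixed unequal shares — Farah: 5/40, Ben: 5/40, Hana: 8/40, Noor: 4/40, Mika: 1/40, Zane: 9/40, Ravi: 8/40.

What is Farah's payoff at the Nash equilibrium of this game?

A player with share s gets back 5.3·s per unit contributed, so full contribution is dominant for anyone with s > 1/5.3 = 0.1887 and zero contribution is dominant for anyone below.
Hana, Zane and Ravi are above the threshold, contributing 52 each; the remaining 4 contribute 0. Total contributed: 156.
Farah keeps 52 and receives 5.3 × 156 × 5/40 = 103.35 from the shared-equipment pool, for a payoff of 155.35.

155.35 hours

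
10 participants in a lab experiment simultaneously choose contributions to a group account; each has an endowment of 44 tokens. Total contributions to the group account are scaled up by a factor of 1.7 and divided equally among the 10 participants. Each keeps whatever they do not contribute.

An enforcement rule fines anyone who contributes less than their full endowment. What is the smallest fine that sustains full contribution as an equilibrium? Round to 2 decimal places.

Given the others contribute fully, the best deviation is to contribute 0 (any partial contribution still incurs the fine and gives up units whose private return 0.1700 is below 1).
Deviating from 44 to 0 saves 44 tokens but forfeits the deviator's share of the drop in the group account: 1.7/10 × 44 = 7.48.
So the deviation gain is 44 − 7.48 = 36.52, and the fine must be at least 36.52 tokens to wipe it out.

36.52 tokens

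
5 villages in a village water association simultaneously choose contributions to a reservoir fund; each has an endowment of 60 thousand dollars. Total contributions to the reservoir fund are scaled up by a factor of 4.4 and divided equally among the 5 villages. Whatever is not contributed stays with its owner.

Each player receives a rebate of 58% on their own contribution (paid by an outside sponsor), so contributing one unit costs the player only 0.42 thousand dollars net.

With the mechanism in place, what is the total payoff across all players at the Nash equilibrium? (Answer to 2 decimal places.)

With the mechanism, a contributed unit returns (4.4/5) / 0.42 = 2.0952 per unit of net cost to the contributor — now above 1 — so contributing fully is weakly dominant for every player.
At the Nash equilibrium everyone contributes 60. Group total payoff = 5 × (60 × 0.58 + 4.4 × 60) = 1494.00.

1494.00 thousand dollars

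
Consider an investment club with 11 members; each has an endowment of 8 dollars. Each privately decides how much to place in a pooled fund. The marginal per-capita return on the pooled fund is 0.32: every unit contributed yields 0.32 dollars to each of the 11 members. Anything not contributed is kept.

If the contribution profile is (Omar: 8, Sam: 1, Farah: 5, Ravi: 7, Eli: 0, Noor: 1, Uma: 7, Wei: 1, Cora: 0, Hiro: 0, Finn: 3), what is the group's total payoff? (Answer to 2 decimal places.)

Total contributed: 8 + 1 + 5 + 7 + 0 + 1 + 7 + 1 + 0 + 0 + 3 = 33; total kept: 11 × 8 − 33 = 55.
The pooled fund pays out 0.32 × 11 × 33 = 116.16 in aggregate.
Group total = 55 + 116.16 = 171.16.

171.16 dollars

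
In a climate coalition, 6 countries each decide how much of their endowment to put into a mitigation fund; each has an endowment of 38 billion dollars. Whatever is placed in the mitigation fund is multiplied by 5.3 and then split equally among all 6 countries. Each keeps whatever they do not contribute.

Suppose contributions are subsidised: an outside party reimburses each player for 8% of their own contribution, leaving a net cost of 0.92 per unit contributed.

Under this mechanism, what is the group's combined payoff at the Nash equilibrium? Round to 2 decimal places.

The effective private return is (5.3/6) / 0.92 = 0.9601, which is still under 1, so the mechanism doesn't change anyone's dominant strategy: zero contribution.
Everyone keeps their endowment and the group total is 6 × 38 = 228.

228.00 billion dollars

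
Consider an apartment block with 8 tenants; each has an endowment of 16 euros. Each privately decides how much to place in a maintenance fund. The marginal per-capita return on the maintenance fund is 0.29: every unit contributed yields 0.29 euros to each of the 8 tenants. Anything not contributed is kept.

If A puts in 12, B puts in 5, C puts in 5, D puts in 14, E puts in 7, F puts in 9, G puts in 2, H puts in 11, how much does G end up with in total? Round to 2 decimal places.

Total contributed: 12 + 5 + 5 + 14 + 7 + 9 + 2 + 11 = 65.
Each receives 0.29 × 65 = 18.85 from the maintenance fund.
G keeps 16 − 2 = 14, so G's payoff is 14 + 18.85 = 32.85.

32.85 euros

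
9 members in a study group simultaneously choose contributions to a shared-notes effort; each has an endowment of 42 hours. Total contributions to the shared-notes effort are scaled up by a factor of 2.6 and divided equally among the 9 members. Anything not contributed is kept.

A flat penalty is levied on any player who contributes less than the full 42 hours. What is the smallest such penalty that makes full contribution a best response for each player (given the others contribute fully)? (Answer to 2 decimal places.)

Given the others contribute fully, the best deviation is to contribute 0 (any partial contribution still incurs the fine and gives up units whose private return 0.2889 is below 1).
Deviating from 42 to 0 saves 42 hours but forfeits the deviator's share of the drop in the shared-notes effort: 2.6/9 × 42 = 12.13.
So the deviation gain is 42 − 12.13 = 29.87, and the fine must be at least 29.87 hours to wipe it out.

29.87 hours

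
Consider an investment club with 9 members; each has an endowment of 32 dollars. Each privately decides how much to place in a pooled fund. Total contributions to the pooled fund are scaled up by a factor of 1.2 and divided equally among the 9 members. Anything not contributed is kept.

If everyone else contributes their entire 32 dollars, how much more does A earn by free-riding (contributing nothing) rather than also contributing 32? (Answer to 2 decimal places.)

Switching from a contribution of 32 to 0 lets A keep an extra 32 dollars, but lowers the pooled fund by 32, which costs A their own share of that drop: 1.2/9 × 32 = 4.27.
Net gain = 32 − 4.27 = 27.73. The private return per contributed unit (0.1333) is below 1, so free-riding is indeed the best response regardless of what the others do.

27.73 dollars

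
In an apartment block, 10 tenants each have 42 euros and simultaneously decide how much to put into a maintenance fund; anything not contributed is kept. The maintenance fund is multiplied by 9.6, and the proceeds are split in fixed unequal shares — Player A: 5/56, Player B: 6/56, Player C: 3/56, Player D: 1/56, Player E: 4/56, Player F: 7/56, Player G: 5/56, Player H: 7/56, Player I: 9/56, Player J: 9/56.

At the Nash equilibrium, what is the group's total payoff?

For player j, contributing a unit is worthwhile iff 9.6 × (j's share) ≥ 1, i.e. iff j's share is at least 0.1042.
The shares above 0.1042 belong to Player B, Player F, Player H, Player I and Player J, contributing 42 each; the remaining 5 contribute 0. Total contributed: 210.
The maintenance fund pays out 9.6 × 210 = 2016.00 in total (split across the unequal shares, but the aggregate is all that matters for the group sum).
The 5 free-riders keep 42 each, adding 210. Group total = 210 + 2016.00 = 2226.00.

2226.00 euros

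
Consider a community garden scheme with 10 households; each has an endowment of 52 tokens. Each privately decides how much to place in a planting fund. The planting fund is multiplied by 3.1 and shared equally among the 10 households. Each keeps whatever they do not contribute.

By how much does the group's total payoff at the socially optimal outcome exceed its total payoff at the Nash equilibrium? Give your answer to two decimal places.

Each contributed unit returns 3.1/10 = 0.3100 to its contributor — below 1 — so contributing 0 is dominant for every player. At the Nash equilibrium everyone keeps their 52, and the group total is 10 × 52 = 520.
Each contributed unit returns 3.100 to the group as a whole (0.3100 to each of 10 players), which exceeds 1, so the social optimum is full contribution: group total = 3.100 × 520 = 1612.00.
Efficiency loss = 1612.00 − 520 = 1092.00.

1092.00 tokens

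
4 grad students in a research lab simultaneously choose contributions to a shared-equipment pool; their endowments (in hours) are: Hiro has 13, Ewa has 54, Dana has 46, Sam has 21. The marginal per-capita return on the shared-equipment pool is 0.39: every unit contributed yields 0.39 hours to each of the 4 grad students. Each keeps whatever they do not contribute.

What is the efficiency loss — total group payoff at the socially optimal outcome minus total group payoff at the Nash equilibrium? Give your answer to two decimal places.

The private return per contributed unit is 0.39 < 1 for everyone, so the Nash equilibrium is zero contribution and the group total is Σ E_j = 13 + 54 + 46 + 21 = 134.
Each contributed unit returns 1.560 to the group, so the social optimum is full contribution by everyone: group total = 1.560 × 134 = 209.04.
Efficiency loss = (1.560 − 1) × 134 = 75.04.

75.04 hours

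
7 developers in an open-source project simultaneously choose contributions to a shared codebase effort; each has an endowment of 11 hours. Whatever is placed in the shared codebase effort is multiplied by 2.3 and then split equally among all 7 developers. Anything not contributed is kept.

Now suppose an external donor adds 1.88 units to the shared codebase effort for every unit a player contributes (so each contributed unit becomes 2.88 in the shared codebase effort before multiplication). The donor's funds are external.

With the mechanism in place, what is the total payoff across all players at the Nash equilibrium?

77.00 hours

Even with the mechanism, each unit contributed returns only 2.3 × 2.88 / 7 = 0.9463 per unit of net cost, so contributing nothing is still dominant.
At the Nash equilibrium no one contributes; group total payoff = 7 × 11 = 77.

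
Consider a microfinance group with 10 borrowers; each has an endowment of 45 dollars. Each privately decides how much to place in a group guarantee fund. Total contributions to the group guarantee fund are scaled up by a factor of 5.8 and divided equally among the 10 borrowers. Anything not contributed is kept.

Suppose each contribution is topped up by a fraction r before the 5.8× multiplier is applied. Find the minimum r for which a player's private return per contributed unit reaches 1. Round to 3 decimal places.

0.724

With matching at rate r, one contributed unit becomes (1 + r) in the group guarantee fund and returns 5.8 × (1 + r) / 10 to the contributor.
Setting this equal to 1: 1 + r = 10/5.8 = 1.7241.
So the minimum matching rate is r = 1.7241 − 1 = 0.724.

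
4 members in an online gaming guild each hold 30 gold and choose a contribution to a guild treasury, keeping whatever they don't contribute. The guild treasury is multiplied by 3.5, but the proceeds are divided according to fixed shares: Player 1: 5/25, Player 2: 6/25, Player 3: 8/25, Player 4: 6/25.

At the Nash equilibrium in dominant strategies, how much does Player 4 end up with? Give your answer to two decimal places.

For player j, contributing a unit is worthwhile iff 3.5 × (j's share) ≥ 1, i.e. iff j's share is at least 0.2857.
Player 3 alone (share 8/25) is above the threshold, contributing 30; the remaining 3 contribute 0. Total contributed: 30.
Player 4 keeps 30 and receives 3.5 × 30 × 6/25 = 25.20 from the guild treasury, for a payoff of 55.20.

55.20 gold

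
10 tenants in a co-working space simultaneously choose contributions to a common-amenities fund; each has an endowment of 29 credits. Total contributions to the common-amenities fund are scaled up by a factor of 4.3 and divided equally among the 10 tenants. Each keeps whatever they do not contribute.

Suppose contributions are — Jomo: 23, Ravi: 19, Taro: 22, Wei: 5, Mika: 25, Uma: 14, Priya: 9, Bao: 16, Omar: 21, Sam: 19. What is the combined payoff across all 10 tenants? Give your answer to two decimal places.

Total contributed: 23 + 19 + 22 + 5 + 25 + 14 + 9 + 16 + 21 + 19 = 173; total kept: 10 × 29 − 173 = 117.
The common-amenities fund pays out 4.3 × 173 = 743.90 in aggregate.
Group total = 117 + 743.90 = 860.90.

860.90 credits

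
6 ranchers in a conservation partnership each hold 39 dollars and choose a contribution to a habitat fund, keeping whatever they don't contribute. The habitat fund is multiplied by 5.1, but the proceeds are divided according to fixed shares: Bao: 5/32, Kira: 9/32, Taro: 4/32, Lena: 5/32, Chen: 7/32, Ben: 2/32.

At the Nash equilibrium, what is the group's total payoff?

Player j's private return per contributed unit is 5.1 × (j's share). Contributing is weakly dominant for j when that share is at least 1/5.1 = 0.1961, and contributing 0 is dominant otherwise.
Kira and Chen are above the threshold, contributing 39 each; the remaining 4 contribute 0. Total contributed: 78.
The habitat fund pays out 5.1 × 78 = 397.80 in total (split across the unequal shares, but the aggregate is all that matters for the group sum).
The 4 free-riders keep 39 each, adding 156. Group total = 156 + 397.80 = 553.80.

553.80 dollars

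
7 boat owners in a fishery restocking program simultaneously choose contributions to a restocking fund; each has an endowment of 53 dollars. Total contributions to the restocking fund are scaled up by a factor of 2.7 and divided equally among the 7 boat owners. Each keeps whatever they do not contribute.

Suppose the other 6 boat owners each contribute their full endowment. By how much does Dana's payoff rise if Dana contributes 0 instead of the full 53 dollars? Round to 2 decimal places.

Switching from a contribution of 53 to 0 lets Dana keep an extra 53 dollars, but lowers the restocking fund by 53, which costs Dana their own share of that drop: 2.7/7 × 53 = 20.44.
Net gain = 53 − 20.44 = 32.56. The private return per contributed unit (0.3857) is below 1, so free-riding is indeed the best response regardless of what the others do.

32.56 dollars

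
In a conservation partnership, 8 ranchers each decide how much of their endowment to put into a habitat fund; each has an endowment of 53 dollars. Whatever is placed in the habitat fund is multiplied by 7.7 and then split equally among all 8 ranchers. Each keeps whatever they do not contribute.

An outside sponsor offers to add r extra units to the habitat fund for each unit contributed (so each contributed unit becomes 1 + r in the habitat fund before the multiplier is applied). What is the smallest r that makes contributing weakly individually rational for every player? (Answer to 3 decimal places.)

0.039

With matching at rate r, one contributed unit becomes (1 + r) in the habitat fund and returns 7.7 × (1 + r) / 8 to the contributor.
Setting this equal to 1: 1 + r = 8/7.7 = 1.0390.
So the minimum matching rate is r = 1.0390 − 1 = 0.039.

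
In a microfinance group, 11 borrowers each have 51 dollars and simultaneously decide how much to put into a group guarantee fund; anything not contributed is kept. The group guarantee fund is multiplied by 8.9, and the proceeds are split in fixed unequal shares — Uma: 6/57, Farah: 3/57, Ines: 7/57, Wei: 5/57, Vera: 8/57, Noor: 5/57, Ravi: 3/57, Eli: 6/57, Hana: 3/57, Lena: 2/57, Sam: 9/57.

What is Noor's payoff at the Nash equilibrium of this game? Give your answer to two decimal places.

Each unit j contributes comes back to j as 8.9 × (j's share), so j prefers to contribute only if that share exceeds 1/8.9 = 0.1124; otherwise keeping the unit dominates.
Ines, Vera and Sam are above the threshold, contributing 51 each; the remaining 8 contribute 0. Total contributed: 153.
Noor keeps 51 and receives 8.9 × 153 × 5/57 = 119.45 from the group guarantee fund, for a payoff of 170.45.

170.45 dollars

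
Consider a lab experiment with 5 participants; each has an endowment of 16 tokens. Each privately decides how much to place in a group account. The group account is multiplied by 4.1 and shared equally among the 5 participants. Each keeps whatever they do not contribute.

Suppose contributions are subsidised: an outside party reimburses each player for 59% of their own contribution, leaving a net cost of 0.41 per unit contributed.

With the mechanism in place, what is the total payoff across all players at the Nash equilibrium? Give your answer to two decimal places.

375.20 tokens

With the mechanism, a contributed unit returns (4.1/5) / 0.41 = 2.0000 per unit of net cost to the contributor — now above 1 — so contributing fully is weakly dominant for every player.
So the Nash equilibrium is full contribution by all 5; the group earns 5 × (16 × 0.59 + 4.1 × 16) = 375.20.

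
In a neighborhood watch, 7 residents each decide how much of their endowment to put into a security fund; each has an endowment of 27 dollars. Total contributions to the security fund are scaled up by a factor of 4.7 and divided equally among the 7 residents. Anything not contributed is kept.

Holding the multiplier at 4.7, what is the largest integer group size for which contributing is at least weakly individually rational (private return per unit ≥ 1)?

4

Private return per unit is 4.7/(group size), which is ≥ 1 whenever the group size is ≤ 4.7.
The largest such integer is 4.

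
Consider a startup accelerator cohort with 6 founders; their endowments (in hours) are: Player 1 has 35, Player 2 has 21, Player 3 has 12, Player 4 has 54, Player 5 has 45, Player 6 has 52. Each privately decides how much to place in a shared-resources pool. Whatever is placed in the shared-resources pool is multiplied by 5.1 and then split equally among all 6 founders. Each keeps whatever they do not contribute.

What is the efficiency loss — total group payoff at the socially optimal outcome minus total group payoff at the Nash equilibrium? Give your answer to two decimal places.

897.90 hours

The private return per contributed unit is 5.1/6 = 0.8500 < 1 for every player regardless of endowment, so the Nash equilibrium is zero contribution and the group total is Σ E_j = 35 + 21 + 12 + 54 + 45 + 52 = 219.
Each contributed unit returns 5.100 to the group, so the social optimum is full contribution by everyone: group total = 5.100 × 219 = 1116.90.
Efficiency loss = (5.100 − 1) × 219 = 897.90.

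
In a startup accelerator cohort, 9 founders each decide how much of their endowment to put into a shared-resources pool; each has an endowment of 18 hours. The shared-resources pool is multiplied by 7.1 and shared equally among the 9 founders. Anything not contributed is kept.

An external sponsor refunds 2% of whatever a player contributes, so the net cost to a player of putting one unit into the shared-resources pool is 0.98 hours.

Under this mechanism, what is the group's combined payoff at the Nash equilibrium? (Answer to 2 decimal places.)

Even with the mechanism, each unit contributed returns only (7.1/9) / 0.98 = 0.8050 per unit of net cost, so contributing nothing is still dominant.
Everyone keeps their endowment and the group total is 9 × 18 = 162.

162.00 hours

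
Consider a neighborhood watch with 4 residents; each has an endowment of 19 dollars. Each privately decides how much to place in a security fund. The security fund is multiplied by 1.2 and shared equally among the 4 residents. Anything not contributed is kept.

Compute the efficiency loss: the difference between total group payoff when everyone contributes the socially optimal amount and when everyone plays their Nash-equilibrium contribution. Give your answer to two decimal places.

Each contributed unit returns 1.2/4 = 0.3000 to its contributor — below 1 — so contributing 0 is dominant for every player. At the Nash equilibrium everyone keeps their 19, and the group total is 4 × 19 = 76.
Each contributed unit returns 1.200 to the group as a whole (0.3000 to each of 4 players), which exceeds 1, so the social optimum is full contribution: group total = 1.200 × 76 = 91.20.
Efficiency loss = 91.20 − 76 = 15.20.

15.20 dollars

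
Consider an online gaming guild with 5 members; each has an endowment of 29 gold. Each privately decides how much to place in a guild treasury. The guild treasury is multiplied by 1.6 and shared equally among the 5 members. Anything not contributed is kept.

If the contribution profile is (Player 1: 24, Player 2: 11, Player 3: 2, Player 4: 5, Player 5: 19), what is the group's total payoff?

181.60 gold

Total contributed: 24 + 11 + 2 + 5 + 19 = 61; total kept: 5 × 29 − 61 = 84.
The guild treasury pays out 1.6 × 61 = 97.60 in aggregate.
Group total = 84 + 97.60 = 181.60.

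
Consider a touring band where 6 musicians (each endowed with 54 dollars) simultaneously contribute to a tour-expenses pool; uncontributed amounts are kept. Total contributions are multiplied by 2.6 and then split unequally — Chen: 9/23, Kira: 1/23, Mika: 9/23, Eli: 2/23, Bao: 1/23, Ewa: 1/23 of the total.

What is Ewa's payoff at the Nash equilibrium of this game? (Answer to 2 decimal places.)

For player j, contributing a unit is worthwhile iff 2.6 × (j's share) ≥ 1, i.e. iff j's share is at least 0.3846.
The shares above 0.3846 belong to Chen and Mika, contributing 54 each; the remaining 4 contribute 0. Total contributed: 108.
Ewa keeps 54 and receives 2.6 × 108 × 1/23 = 12.21 from the tour-expenses pool, for a payoff of 66.21.

66.21 dollars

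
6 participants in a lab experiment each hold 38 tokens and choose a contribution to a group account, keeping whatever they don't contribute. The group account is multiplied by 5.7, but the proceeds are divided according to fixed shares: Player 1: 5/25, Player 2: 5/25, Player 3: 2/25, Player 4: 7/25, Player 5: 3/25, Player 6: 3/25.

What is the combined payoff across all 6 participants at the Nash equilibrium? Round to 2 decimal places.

763.80 tokens

A player with share s gets back 5.7·s per unit contributed, so full contribution is dominant for anyone with s > 1/5.7 = 0.1754 and zero contribution is dominant for anyone below.
Player 1, Player 2 and Player 4 clear that bar, contributing 38 each; the remaining 3 contribute 0. Total contributed: 114.
The group account pays out 5.7 × 114 = 649.80 in total (split across the unequal shares, but the aggregate is all that matters for the group sum).
The 3 free-riders keep 38 each, adding 114. Group total = 114 + 649.80 = 763.80.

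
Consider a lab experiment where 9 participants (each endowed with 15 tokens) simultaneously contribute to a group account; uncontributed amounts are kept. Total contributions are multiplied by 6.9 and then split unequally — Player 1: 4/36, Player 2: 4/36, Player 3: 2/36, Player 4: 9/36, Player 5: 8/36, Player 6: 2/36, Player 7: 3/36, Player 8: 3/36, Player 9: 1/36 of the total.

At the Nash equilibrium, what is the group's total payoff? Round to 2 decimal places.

312.00 tokens

For player j, contributing a unit is worthwhile iff 6.9 × (j's share) ≥ 1, i.e. iff j's share is at least 0.1449.
The shares above 0.1449 belong to Player 4 and Player 5, contributing 15 each; the remaining 7 contribute 0. Total contributed: 30.
The group account pays out 6.9 × 30 = 207.00 in total (split across the unequal shares, but the aggregate is all that matters for the group sum).
The 7 free-riders keep 15 each, adding 105. Group total = 105 + 207.00 = 312.00.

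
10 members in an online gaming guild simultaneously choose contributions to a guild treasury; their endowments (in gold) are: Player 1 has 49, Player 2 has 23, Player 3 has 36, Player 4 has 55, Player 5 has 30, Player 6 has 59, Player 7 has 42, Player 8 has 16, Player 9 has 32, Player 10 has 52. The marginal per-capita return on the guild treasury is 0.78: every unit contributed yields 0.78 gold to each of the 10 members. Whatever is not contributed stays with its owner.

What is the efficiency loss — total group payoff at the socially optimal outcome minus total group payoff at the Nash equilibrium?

The private return per contributed unit is 0.78 < 1 for everyone, so the Nash equilibrium is zero contribution and the group total is Σ E_j = 49 + 23 + 36 + 55 + 30 + 59 + 42 + 16 + 32 + 52 = 394.
Each contributed unit returns 7.800 to the group, so the social optimum is full contribution by everyone: group total = 7.800 × 394 = 3073.20.
Efficiency loss = (7.800 − 1) × 394 = 2679.20.

2679.20 gold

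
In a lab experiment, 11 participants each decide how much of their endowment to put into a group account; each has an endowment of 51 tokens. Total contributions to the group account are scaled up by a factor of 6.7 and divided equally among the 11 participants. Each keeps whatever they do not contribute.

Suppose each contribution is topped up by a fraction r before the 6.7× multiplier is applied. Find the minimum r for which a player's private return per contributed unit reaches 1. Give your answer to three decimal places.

With matching at rate r, one contributed unit becomes (1 + r) in the group account and returns 6.7 × (1 + r) / 11 to the contributor.
Setting this equal to 1: 1 + r = 11/6.7 = 1.6418.
So the minimum matching rate is r = 1.6418 − 1 = 0.642.

0.642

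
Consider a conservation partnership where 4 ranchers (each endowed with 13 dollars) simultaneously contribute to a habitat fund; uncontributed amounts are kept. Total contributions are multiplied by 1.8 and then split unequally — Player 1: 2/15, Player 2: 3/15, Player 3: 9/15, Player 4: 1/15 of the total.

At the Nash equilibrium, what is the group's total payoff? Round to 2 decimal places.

62.40 dollars

A player with share s gets back 1.8·s per unit contributed, so full contribution is dominant for anyone with s > 1/1.8 = 0.5556 and zero contribution is dominant for anyone below.
The only share above 0.5556 is Player 3's 9/15, contributing 13; the remaining 3 contribute 0. Total contributed: 13.
The habitat fund pays out 1.8 × 13 = 23.40 in total (split across the unequal shares, but the aggregate is all that matters for the group sum).
The 3 free-riders keep 13 each, adding 39. Group total = 39 + 23.40 = 62.40.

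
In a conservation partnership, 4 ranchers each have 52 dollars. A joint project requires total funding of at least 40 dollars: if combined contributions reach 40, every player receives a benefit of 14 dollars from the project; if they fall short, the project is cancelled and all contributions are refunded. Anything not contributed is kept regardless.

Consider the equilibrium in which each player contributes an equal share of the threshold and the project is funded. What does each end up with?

Equal share of the threshold: 40/4 = 10.
At this profile no one gains by cutting their contribution: any cut drops the total below 40, the project is cancelled, contributions are refunded, and the deviator ends with 52, which is less than 52 − 10 + 14 = 56. Contributing more than 10 just wastes the excess. So contributing exactly 10 is a best response.
Each player's payoff: 52 − 10 + 14 = 56.

56 dollars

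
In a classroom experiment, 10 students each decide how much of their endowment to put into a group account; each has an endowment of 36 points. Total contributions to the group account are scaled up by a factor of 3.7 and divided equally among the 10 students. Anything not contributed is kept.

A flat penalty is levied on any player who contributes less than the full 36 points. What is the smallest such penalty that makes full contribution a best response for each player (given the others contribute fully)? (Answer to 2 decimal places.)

22.68 points

Given the others contribute fully, the best deviation is to contribute 0 (any partial contribution still incurs the fine and gives up units whose private return 0.3700 is below 1).
Deviating from 36 to 0 saves 36 points but forfeits the deviator's share of the drop in the group account: 3.7/10 × 36 = 13.32.
So the deviation gain is 36 − 13.32 = 22.68, and the fine must be at least 22.68 points to wipe it out.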